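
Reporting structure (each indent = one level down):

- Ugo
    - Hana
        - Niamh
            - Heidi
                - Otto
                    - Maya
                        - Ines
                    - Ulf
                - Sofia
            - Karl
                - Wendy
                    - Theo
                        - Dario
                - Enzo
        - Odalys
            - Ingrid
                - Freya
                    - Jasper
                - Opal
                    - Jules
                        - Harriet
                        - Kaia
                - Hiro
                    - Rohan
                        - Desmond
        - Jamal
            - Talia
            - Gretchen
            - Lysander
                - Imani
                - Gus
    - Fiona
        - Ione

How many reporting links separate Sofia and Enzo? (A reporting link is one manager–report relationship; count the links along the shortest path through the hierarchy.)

4

Sofia is 2 levels below Niamh, and Enzo is 2 levels below Niamh (their lowest common manager). The shortest path runs up from Sofia to Niamh and back down to Enzo: 2 + 2 = 4 links.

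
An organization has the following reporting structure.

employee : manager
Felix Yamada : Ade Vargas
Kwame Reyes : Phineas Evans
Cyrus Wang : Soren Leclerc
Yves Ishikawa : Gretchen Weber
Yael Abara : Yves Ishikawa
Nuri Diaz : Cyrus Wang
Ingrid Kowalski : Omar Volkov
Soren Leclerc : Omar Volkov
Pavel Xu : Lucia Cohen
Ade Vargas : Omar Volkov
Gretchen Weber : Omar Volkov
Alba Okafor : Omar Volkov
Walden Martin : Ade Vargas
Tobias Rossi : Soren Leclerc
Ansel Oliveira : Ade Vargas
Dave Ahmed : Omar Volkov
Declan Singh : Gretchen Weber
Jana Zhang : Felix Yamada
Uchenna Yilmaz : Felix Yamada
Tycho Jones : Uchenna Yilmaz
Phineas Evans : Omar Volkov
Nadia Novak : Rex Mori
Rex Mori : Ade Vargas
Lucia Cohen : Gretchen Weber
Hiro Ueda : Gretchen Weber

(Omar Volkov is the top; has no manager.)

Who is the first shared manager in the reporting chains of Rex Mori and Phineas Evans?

Omar Volkov

Rex Mori's chain of managers is Ade Vargas, Omar Volkov. Phineas Evans's chain of managers is Omar Volkov. The first manager that appears in both chains is Omar Volkov.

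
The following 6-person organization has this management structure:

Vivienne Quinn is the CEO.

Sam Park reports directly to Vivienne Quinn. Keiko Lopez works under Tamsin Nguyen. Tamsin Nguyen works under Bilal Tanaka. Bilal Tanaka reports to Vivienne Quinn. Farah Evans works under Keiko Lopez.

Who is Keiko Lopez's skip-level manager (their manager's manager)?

Keiko Lopez reports to Tamsin Nguyen, and Tamsin Nguyen reports to Bilal Tanaka. So Keiko Lopez's skip-level manager is Bilal Tanaka.

Bilal Tanaka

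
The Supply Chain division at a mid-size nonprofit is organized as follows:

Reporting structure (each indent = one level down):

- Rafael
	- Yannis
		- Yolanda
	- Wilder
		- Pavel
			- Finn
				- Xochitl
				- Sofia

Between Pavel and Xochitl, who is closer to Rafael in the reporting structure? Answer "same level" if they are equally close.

Pavel

Pavel is 2 levels below Rafael; Xochitl is 4. Pavel is higher.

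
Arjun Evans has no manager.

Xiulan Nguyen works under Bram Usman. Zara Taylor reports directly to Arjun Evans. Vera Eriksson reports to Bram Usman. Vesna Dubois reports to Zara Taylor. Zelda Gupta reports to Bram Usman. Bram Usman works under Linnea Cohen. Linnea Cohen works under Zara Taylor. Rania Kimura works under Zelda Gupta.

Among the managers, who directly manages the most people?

Direct-report counts: Arjun Evans has 1; Zara Taylor has 2; Linnea Cohen has 1; Bram Usman has 3; Zelda Gupta has 1. The largest is 3, held by Bram Usman.

Bram Usman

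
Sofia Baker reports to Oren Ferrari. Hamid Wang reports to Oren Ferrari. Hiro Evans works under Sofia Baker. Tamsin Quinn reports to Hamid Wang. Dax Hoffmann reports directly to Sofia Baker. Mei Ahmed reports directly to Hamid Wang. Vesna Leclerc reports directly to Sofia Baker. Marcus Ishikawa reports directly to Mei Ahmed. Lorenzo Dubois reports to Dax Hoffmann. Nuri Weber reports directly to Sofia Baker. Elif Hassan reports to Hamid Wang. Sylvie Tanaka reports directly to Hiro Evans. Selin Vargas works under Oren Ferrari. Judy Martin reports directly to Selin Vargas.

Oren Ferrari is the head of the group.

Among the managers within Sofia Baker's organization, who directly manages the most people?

Sofia Baker

Direct-report counts within Sofia Baker's organization: Sofia Baker has 4; Dax Hoffmann has 1; Hiro Evans has 1. The largest is 4, held by Sofia Baker.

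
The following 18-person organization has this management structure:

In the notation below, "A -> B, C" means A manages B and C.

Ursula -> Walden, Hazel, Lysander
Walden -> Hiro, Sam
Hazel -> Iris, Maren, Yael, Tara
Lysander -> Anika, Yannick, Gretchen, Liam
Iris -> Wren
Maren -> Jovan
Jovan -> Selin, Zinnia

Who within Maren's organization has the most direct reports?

Direct-report counts within Maren's organization: Maren has 1; Jovan has 2. The largest is 2, held by Jovan.

Jovan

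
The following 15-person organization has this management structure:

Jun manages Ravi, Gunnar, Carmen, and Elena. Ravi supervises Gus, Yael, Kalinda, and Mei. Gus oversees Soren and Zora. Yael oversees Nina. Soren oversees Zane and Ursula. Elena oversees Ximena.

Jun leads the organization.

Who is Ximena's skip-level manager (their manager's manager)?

Jun

Ximena reports to Elena, and Elena reports to Jun. So Ximena's skip-level manager is Jun.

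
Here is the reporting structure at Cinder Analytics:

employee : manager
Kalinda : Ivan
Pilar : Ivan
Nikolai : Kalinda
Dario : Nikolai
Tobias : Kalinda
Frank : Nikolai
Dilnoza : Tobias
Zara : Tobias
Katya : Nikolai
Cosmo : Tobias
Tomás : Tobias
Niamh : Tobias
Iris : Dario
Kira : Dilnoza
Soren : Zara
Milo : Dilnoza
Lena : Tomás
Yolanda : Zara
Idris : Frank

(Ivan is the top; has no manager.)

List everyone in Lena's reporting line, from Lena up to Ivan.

Lena -> Tomás -> Tobias -> Kalinda -> Ivan

Lena reports to Tomás. Tomás reports to Tobias. Tobias reports to Kalinda. Kalinda reports to Ivan. Ivan is at the top.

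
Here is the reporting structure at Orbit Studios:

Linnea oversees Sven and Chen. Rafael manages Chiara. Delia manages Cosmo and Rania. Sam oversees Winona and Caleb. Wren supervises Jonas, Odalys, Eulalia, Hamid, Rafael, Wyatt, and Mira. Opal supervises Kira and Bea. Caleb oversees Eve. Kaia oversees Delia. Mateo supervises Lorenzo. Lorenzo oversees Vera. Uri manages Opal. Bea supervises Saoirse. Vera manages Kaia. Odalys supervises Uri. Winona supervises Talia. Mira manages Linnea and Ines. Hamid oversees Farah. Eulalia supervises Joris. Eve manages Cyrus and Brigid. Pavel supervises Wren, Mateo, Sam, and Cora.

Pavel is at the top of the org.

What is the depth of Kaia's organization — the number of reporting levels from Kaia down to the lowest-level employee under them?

The longest chain under Kaia runs Kaia → Delia → Rania, which is 2 levels below Kaia.

2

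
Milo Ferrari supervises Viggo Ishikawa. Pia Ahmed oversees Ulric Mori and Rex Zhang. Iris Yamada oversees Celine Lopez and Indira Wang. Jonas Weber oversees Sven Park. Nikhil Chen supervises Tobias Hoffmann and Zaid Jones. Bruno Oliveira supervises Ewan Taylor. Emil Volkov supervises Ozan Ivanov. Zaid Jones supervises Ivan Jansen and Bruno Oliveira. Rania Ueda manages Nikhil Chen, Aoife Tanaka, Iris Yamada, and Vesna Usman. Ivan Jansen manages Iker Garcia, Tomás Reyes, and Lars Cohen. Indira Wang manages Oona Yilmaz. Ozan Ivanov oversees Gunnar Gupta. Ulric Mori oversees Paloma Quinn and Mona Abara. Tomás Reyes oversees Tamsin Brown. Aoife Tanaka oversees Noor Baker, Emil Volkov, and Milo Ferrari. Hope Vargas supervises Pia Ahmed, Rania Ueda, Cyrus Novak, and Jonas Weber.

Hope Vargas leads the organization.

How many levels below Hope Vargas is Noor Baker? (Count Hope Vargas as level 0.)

Chain from Noor Baker up to Hope Vargas: Noor Baker → Aoife Tanaka → Rania Ueda → Hope Vargas. That is 3 steps up, so Noor Baker is 3 levels below Hope Vargas.

3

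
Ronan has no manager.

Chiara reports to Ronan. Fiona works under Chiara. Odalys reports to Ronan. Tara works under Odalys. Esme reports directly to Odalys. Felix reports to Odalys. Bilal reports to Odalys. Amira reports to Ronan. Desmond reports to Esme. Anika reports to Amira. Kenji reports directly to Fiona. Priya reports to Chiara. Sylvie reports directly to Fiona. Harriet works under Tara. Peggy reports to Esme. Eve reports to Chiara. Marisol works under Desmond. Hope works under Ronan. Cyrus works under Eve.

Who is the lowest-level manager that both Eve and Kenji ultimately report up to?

Chiara

Eve's chain of managers is Chiara, Ronan. Kenji's chain of managers is Fiona, Chiara, Ronan. The first manager that appears in both chains is Chiara.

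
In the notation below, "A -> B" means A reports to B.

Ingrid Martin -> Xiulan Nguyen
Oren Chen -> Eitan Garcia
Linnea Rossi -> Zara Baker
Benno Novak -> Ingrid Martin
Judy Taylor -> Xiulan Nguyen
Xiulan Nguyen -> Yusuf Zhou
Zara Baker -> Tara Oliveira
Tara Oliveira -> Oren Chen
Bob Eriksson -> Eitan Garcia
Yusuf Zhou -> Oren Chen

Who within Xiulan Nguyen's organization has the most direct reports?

Direct-report counts within Xiulan Nguyen's organization: Xiulan Nguyen has 2; Ingrid Martin has 1. The largest is 2, held by Xiulan Nguyen.

Xiulan Nguyen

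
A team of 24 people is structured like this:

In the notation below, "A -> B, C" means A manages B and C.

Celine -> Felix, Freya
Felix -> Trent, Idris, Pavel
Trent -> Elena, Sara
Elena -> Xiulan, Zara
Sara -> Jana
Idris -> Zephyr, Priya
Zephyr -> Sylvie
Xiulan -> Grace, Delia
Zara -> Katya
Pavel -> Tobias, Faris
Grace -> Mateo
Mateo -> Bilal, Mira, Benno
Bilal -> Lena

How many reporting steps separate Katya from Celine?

Chain from Katya up to Celine: Katya → Zara → Elena → Trent → Felix → Celine. That is 5 steps up, so Katya is 5 levels below Celine.

5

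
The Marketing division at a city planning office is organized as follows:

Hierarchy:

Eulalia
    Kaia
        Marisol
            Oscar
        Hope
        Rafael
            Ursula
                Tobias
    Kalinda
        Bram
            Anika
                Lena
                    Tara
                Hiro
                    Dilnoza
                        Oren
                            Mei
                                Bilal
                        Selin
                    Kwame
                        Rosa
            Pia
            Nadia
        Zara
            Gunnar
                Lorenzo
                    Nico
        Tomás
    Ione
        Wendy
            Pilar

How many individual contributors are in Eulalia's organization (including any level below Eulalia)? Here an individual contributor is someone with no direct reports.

12

The people in Eulalia's organization with no one reporting to them are Pilar, Tomás, Nico, Nadia, Pia, Rosa, Selin, Bilal, Tara, Tobias, Hope, Oscar. That is 12.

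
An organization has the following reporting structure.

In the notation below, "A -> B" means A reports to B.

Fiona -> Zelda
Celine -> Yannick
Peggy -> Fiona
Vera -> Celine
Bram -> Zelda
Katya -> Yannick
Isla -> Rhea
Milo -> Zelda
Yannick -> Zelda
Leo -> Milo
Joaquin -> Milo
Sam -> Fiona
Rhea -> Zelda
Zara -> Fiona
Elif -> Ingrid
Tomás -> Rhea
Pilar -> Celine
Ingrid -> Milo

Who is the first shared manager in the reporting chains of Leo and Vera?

Zelda

Leo's chain of managers is Milo, Zelda. Vera's chain of managers is Celine, Yannick, Zelda. The first manager that appears in both chains is Zelda.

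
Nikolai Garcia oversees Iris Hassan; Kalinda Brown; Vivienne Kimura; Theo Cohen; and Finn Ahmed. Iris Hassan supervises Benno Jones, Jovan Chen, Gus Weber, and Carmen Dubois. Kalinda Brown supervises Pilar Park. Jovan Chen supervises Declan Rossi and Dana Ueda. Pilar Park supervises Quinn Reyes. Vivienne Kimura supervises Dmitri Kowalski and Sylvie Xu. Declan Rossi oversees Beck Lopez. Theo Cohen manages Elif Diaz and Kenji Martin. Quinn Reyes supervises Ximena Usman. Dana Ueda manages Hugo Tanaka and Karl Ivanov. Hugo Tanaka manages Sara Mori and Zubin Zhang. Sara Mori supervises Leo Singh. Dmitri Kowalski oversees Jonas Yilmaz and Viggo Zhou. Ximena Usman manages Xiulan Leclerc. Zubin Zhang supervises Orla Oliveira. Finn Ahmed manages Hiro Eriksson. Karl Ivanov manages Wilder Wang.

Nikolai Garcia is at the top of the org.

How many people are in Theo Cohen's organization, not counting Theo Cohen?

Theo Cohen directly manages Elif Diaz, Kenji Martin. Elif Diaz has no reports. Kenji Martin has no reports. So Theo Cohen's organization is 2 direct reports plus everyone under them: 1 + 1 = 2.

2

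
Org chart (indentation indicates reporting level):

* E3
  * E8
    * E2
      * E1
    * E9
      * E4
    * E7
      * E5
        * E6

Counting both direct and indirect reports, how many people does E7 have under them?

E7 directly manages E5. Under E5: E6 (1). That's 2 in total.

2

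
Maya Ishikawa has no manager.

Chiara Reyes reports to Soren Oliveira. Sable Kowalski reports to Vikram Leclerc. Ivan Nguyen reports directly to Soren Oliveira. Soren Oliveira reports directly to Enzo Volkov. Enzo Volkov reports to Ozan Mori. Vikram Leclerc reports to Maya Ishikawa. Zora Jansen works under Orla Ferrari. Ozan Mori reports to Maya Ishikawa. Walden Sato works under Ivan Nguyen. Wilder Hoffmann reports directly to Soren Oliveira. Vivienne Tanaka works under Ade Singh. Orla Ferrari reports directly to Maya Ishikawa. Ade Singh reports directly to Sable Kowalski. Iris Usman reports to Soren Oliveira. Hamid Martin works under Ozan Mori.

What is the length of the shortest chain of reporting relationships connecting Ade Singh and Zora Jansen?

5

Ade Singh is 3 levels below Maya Ishikawa, and Zora Jansen is 2 levels below Maya Ishikawa (their lowest common manager). The shortest path runs up from Ade Singh to Maya Ishikawa and back down to Zora Jansen: 3 + 2 = 5 links.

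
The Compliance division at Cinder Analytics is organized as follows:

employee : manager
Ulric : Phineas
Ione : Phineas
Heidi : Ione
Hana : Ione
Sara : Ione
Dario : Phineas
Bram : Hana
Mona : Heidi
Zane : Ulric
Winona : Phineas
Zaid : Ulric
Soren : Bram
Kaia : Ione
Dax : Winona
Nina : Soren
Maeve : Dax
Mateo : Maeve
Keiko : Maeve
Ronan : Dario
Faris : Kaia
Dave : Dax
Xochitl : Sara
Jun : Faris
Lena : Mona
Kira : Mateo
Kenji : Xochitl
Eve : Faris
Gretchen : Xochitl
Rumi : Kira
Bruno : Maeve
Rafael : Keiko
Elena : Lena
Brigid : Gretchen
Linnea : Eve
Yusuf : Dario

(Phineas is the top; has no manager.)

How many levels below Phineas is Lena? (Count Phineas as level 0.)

Chain from Lena up to Phineas: Lena → Mona → Heidi → Ione → Phineas. That is 4 steps up, so Lena is 4 levels below Phineas.

4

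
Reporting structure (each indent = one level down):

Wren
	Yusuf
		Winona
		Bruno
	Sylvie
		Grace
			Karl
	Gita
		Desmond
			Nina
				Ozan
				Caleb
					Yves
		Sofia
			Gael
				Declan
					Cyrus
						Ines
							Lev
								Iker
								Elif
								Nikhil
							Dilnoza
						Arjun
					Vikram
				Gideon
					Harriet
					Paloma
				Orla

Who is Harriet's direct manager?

Harriet reports directly to Gideon.

Gideon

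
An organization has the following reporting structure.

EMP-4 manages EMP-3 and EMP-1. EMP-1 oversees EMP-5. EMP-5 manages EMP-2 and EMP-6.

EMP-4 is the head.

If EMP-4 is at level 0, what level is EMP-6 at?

3

Chain from EMP-6 up to EMP-4: EMP-6 → EMP-5 → EMP-1 → EMP-4. That is 3 steps up, so EMP-6 is 3 levels below EMP-4.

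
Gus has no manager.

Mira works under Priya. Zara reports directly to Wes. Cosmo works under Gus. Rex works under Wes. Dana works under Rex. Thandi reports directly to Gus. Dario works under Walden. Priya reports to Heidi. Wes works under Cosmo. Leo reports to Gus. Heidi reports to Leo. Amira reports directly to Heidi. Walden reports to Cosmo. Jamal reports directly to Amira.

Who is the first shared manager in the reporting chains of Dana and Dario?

Cosmo

Dana's chain of managers is Rex, Wes, Cosmo, Gus. Dario's chain of managers is Walden, Cosmo, Gus. The first manager that appears in both chains is Cosmo.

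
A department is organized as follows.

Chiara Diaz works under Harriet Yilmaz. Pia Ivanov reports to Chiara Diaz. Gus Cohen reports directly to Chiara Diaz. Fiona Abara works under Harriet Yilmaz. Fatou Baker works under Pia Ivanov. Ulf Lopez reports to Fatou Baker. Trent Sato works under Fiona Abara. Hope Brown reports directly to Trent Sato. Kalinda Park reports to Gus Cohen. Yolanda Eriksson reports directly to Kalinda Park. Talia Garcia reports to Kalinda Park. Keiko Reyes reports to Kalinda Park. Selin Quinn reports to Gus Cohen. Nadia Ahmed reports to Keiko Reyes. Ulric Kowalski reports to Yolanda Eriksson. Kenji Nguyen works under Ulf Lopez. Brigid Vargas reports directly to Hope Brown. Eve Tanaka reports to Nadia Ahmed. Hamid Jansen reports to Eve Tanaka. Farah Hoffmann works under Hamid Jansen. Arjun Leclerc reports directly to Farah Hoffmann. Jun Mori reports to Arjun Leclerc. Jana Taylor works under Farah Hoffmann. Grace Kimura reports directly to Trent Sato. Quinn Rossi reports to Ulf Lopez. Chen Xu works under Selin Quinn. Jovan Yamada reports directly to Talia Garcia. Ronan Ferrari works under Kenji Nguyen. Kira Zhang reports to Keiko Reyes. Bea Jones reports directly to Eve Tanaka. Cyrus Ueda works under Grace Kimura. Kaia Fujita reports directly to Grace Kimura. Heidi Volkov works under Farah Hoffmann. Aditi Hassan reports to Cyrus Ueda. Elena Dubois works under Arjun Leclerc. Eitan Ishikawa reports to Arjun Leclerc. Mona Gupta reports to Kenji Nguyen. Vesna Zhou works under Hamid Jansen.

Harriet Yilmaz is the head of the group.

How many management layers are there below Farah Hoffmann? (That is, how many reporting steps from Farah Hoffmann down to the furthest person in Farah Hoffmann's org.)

The longest chain under Farah Hoffmann runs Farah Hoffmann → Arjun Leclerc → Eitan Ishikawa, which is 2 levels below Farah Hoffmann.

2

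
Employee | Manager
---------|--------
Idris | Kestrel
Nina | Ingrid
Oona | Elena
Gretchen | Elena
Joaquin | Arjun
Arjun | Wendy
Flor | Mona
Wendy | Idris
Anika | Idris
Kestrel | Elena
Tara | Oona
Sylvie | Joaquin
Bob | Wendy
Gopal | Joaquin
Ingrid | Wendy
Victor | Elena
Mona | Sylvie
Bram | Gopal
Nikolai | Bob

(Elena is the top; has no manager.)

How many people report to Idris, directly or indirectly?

Idris directly manages Wendy, Anika. Under Wendy: Ingrid, Nina, Bob, Nikolai, Arjun, Joaquin, Sylvie, Mona, Flor, Gopal, Bram (11). Anika has no reports. So Idris's organization is 2 direct reports plus everyone under them: 12 + 1 = 13.

13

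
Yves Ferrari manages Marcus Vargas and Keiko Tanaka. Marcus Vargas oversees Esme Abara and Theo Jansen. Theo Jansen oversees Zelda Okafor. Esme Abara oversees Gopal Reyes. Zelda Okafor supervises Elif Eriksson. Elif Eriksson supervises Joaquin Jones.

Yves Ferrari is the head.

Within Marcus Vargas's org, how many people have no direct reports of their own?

The people in Marcus Vargas's organization with no one reporting to them are Gopal Reyes, Joaquin Jones. That is 2.

2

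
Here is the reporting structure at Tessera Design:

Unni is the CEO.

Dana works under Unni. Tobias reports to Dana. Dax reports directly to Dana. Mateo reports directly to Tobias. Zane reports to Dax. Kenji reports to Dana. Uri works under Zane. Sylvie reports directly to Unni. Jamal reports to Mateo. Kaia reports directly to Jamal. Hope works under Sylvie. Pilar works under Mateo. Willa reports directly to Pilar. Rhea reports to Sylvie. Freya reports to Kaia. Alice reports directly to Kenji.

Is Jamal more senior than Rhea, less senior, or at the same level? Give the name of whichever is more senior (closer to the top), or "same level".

Rhea

Jamal is 4 levels below Unni; Rhea is 2. Rhea is higher.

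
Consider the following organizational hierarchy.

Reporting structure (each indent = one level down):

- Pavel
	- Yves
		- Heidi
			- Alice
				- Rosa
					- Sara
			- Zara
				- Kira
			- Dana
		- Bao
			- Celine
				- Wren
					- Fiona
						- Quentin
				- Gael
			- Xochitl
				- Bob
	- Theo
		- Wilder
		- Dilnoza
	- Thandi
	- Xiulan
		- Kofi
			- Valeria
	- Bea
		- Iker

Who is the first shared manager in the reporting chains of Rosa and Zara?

Rosa's chain of managers is Alice, Heidi, Yves, Pavel. Zara's chain of managers is Heidi, Yves, Pavel. The first manager that appears in both chains is Heidi.

Heidi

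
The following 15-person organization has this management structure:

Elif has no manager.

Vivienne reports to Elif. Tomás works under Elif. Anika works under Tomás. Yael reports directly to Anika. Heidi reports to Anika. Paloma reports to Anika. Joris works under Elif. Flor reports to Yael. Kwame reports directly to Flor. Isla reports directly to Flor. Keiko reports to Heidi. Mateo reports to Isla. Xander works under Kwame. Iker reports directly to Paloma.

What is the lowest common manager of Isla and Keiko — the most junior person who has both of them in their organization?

Anika

Isla's chain of managers is Flor, Yael, Anika, Tomás, Elif. Keiko's chain of managers is Heidi, Anika, Tomás, Elif. The first manager that appears in both chains is Anika.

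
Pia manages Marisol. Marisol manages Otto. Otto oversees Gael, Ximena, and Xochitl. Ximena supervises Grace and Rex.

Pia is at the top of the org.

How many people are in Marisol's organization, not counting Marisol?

Marisol directly manages Otto. Under Otto: Xochitl, Ximena, Rex, Grace, Gael (5). That's 6 in total.

6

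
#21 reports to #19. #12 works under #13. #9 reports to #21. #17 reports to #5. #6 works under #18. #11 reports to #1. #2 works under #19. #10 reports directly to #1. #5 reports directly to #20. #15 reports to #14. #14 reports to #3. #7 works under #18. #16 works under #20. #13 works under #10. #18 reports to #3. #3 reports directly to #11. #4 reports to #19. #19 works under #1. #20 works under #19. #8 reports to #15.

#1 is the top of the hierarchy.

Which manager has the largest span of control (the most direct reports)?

#19

Direct-report counts: #1 has 3; #10 has 1; #13 has 1; #11 has 1; #3 has 2; #14 has 1; #15 has 1; #18 has 2; #19 has 4; #21 has 1; #20 has 2; #5 has 1. The largest is 4, held by #19.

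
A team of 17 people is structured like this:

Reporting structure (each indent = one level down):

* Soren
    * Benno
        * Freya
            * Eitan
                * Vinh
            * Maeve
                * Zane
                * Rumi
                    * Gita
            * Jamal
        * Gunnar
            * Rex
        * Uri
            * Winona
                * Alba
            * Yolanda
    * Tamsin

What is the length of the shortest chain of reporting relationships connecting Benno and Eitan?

Eitan is in Benno's organization: the chain from Eitan up to Benno is Eitan → Freya → Benno, which is 2 links.

2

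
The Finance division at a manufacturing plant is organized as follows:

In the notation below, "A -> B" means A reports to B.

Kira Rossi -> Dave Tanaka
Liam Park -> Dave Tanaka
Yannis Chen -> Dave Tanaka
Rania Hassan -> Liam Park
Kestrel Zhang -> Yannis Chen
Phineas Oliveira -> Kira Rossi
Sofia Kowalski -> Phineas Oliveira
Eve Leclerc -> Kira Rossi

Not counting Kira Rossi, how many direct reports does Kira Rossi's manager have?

Kira Rossi reports to Dave Tanaka. Dave Tanaka's other direct reports are Liam Park, Yannis Chen — 2 peers.

2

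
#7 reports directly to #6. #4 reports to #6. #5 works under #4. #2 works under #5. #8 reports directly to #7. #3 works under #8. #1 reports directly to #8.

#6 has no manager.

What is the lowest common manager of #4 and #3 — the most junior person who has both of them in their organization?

#4's chain of managers is #6. #3's chain of managers is #8, #7, #6. The first manager that appears in both chains is #6.

#6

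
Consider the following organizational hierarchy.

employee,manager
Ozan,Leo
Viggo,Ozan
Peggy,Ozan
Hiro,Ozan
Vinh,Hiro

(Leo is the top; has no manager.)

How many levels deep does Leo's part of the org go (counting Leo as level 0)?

3

The longest chain under Leo runs Leo → Ozan → Hiro → Vinh, which is 3 levels below Leo.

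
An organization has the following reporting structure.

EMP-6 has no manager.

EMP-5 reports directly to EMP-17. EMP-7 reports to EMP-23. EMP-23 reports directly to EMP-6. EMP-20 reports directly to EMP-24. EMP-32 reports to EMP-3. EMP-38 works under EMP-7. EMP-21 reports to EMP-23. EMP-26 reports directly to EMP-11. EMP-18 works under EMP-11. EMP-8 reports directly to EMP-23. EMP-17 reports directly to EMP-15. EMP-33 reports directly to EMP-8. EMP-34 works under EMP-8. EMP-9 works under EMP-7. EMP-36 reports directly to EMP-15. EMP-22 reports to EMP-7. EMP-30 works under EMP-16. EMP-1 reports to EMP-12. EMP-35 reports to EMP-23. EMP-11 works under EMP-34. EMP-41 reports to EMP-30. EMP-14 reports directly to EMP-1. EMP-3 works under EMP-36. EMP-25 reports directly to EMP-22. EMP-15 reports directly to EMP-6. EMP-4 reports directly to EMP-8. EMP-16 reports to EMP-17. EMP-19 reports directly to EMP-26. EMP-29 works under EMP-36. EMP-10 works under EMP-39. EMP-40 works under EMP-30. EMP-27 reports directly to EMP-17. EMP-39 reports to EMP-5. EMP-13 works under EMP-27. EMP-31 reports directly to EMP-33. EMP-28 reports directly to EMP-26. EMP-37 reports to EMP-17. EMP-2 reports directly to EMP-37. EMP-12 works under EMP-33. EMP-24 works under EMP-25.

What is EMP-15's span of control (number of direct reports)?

2

EMP-15 directly manages EMP-17, EMP-36. That is 2 direct reports.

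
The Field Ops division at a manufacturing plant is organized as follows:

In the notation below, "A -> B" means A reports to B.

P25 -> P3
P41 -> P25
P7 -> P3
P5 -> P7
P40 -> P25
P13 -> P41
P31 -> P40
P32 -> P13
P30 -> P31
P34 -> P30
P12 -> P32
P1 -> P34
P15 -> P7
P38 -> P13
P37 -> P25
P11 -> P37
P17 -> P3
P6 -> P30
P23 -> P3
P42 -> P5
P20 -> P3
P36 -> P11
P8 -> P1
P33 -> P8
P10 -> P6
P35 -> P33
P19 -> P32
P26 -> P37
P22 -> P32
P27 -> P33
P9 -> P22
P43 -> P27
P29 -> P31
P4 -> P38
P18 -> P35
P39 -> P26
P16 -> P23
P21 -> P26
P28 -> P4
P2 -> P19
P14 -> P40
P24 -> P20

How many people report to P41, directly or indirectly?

10

P41 directly manages P13. Under P13: P38, P4, P28, P32, P22, P9, P19, P2, P12 (9). That's 10 in total.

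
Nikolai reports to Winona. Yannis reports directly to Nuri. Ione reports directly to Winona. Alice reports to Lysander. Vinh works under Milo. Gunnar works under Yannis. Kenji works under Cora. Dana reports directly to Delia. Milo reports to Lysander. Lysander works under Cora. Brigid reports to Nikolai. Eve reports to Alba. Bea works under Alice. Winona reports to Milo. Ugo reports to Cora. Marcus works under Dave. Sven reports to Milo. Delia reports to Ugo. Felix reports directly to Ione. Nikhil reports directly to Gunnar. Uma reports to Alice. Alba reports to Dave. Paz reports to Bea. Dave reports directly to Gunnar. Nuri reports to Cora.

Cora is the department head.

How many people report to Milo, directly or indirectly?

7

Milo directly manages Winona, Vinh, Sven. Under Winona: Ione, Felix, Nikolai, Brigid (4). Vinh has no reports. Sven has no reports. So Milo's organization is 3 direct reports plus everyone under them: 5 + 1 + 1 = 7.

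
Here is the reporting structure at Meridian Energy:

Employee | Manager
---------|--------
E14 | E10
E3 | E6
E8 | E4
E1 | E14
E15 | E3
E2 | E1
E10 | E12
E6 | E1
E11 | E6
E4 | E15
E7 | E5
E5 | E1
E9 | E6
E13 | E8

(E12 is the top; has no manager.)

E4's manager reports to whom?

E3

E4 reports to E15, and E15 reports to E3. So E4's skip-level manager is E3.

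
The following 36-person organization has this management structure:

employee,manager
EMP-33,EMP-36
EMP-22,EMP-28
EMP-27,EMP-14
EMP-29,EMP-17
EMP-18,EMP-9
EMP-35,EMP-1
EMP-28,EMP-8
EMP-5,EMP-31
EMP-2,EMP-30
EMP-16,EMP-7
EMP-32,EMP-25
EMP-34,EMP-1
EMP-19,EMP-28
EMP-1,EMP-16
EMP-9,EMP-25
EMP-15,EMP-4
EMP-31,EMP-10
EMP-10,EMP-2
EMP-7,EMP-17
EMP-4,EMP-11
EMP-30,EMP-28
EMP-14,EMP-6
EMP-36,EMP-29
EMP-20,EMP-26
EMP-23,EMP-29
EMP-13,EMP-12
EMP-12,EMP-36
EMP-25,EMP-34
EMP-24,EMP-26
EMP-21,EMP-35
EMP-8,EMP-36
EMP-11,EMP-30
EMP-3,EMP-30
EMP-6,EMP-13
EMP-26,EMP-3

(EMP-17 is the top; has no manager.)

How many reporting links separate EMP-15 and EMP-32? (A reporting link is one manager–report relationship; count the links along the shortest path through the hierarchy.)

14

EMP-15 is 8 levels below EMP-17, and EMP-32 is 6 levels below EMP-17 (their lowest common manager). The shortest path runs up from EMP-15 to EMP-17 and back down to EMP-32: 8 + 6 = 14 links.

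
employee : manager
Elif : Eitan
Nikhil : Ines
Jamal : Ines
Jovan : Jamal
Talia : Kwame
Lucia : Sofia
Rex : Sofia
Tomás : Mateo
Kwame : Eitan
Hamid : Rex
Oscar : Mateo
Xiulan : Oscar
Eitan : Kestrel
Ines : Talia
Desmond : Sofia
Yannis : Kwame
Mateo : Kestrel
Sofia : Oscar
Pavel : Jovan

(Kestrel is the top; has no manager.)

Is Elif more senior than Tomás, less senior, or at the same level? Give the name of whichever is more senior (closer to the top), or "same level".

same level

Both Elif and Tomás are 2 levels below Kestrel.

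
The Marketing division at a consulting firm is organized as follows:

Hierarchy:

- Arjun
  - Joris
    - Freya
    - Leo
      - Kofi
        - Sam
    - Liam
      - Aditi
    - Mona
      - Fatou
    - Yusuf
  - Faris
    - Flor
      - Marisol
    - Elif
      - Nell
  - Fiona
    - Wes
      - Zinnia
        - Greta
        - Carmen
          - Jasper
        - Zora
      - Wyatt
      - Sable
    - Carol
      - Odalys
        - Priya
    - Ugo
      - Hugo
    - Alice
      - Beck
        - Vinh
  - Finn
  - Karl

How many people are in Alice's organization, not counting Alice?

2

Alice directly manages Beck. Under Beck: Vinh (1). That's 2 in total.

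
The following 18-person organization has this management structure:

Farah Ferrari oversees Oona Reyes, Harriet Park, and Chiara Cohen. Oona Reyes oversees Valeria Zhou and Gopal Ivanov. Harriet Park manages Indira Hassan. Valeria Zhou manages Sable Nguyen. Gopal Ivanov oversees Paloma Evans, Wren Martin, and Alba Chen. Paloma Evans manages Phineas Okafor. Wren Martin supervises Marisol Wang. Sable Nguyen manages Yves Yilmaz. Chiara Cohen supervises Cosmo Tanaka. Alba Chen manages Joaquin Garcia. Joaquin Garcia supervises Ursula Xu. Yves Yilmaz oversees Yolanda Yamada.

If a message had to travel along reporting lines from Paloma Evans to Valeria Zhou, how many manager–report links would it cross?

3

Paloma Evans is 2 levels below Oona Reyes, and Valeria Zhou is 1 level below Oona Reyes (their lowest common manager). The shortest path runs up from Paloma Evans to Oona Reyes and back down to Valeria Zhou: 2 + 1 = 3 links.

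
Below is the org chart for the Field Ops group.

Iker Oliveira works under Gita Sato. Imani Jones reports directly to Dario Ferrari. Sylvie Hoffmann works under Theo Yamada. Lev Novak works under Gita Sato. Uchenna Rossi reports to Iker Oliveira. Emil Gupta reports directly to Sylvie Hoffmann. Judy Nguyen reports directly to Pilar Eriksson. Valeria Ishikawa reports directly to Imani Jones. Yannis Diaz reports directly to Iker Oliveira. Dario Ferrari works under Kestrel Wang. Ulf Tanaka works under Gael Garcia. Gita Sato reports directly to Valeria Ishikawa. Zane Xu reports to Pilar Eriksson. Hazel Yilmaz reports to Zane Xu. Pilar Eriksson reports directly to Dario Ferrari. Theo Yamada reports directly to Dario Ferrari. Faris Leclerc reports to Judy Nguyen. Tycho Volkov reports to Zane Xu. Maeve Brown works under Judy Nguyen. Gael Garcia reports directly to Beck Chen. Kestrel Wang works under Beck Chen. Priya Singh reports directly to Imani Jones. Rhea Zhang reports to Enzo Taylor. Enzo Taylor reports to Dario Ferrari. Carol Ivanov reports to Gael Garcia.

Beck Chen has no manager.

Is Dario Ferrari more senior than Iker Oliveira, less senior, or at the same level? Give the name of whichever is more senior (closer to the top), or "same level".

Dario Ferrari

Dario Ferrari is 2 levels below Beck Chen; Iker Oliveira is 6. Dario Ferrari is higher.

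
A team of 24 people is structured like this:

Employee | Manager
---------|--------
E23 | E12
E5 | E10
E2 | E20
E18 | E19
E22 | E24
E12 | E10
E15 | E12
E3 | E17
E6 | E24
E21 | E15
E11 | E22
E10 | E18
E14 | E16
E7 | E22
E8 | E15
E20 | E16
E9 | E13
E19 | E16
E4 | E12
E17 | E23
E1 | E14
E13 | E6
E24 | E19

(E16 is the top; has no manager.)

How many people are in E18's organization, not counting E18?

E18 directly manages E10. Under E10: E5, E12, E4, E23, E17, E3, E15, E21, E8 (9). That's 10 in total.

10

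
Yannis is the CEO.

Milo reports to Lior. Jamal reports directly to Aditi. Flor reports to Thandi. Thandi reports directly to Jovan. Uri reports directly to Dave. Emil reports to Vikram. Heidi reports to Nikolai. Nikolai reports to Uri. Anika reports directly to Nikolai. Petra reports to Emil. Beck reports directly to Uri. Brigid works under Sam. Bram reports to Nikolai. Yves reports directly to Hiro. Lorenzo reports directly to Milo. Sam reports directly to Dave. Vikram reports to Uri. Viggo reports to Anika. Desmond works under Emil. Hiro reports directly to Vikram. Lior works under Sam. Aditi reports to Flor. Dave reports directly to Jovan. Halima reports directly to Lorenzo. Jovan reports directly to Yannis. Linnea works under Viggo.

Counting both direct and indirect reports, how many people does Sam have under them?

5

Sam directly manages Lior, Brigid. Under Lior: Milo, Lorenzo, Halima (3). Brigid has no reports. So Sam's organization is 2 direct reports plus everyone under them: 4 + 1 = 5.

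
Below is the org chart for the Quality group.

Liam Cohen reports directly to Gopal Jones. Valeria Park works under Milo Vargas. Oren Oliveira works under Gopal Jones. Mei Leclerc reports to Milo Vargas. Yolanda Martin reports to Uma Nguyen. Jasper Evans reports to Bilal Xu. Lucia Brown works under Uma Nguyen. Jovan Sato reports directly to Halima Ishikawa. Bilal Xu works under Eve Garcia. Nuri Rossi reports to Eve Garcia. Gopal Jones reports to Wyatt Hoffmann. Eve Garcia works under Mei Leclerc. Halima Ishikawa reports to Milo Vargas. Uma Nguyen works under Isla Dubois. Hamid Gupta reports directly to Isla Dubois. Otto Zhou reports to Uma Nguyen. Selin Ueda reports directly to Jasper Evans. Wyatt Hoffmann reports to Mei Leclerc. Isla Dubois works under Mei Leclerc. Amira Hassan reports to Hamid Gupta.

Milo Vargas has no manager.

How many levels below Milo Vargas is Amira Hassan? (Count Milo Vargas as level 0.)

4

Chain from Amira Hassan up to Milo Vargas: Amira Hassan → Hamid Gupta → Isla Dubois → Mei Leclerc → Milo Vargas. That is 4 steps up, so Amira Hassan is 4 levels below Milo Vargas.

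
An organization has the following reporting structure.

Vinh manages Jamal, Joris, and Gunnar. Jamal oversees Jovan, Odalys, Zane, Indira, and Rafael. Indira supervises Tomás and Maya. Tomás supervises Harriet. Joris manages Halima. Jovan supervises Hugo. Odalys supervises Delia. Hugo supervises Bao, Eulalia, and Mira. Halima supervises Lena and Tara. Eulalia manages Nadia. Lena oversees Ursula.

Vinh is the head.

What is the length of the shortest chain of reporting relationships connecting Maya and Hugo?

Maya is 2 levels below Jamal, and Hugo is 2 levels below Jamal (their lowest common manager). The shortest path runs up from Maya to Jamal and back down to Hugo: 2 + 2 = 4 links.

4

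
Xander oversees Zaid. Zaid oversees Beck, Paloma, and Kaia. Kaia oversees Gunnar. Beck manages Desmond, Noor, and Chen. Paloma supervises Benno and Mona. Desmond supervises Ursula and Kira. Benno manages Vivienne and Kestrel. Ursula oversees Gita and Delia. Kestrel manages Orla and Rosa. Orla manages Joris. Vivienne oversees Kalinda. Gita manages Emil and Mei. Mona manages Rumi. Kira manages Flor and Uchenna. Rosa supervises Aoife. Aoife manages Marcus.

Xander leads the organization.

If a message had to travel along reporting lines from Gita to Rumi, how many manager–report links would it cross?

Gita is 4 levels below Zaid, and Rumi is 3 levels below Zaid (their lowest common manager). The shortest path runs up from Gita to Zaid and back down to Rumi: 4 + 3 = 7 links.

7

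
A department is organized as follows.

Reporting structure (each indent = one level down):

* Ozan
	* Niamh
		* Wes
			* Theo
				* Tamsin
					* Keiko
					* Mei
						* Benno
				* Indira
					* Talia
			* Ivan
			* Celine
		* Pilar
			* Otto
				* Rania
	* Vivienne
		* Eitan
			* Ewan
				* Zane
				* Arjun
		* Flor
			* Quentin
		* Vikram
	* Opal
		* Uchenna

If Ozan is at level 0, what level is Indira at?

Chain from Indira up to Ozan: Indira → Theo → Wes → Niamh → Ozan. That is 4 steps up, so Indira is 4 levels below Ozan.

4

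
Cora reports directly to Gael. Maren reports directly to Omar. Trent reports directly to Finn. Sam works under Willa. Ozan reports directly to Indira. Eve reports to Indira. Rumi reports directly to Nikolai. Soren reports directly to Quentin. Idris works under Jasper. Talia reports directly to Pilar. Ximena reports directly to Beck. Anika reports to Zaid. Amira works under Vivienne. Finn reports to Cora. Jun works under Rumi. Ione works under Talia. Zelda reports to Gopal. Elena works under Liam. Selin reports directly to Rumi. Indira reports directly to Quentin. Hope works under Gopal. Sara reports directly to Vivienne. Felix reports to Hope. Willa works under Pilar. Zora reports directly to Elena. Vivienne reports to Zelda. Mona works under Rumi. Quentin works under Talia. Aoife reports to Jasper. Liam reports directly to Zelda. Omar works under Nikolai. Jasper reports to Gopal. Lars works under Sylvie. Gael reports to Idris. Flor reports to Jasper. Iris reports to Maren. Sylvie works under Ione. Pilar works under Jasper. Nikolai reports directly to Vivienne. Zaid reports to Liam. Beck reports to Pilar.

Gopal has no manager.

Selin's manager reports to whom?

Nikolai

Selin reports to Rumi, and Rumi reports to Nikolai. So Selin's skip-level manager is Nikolai.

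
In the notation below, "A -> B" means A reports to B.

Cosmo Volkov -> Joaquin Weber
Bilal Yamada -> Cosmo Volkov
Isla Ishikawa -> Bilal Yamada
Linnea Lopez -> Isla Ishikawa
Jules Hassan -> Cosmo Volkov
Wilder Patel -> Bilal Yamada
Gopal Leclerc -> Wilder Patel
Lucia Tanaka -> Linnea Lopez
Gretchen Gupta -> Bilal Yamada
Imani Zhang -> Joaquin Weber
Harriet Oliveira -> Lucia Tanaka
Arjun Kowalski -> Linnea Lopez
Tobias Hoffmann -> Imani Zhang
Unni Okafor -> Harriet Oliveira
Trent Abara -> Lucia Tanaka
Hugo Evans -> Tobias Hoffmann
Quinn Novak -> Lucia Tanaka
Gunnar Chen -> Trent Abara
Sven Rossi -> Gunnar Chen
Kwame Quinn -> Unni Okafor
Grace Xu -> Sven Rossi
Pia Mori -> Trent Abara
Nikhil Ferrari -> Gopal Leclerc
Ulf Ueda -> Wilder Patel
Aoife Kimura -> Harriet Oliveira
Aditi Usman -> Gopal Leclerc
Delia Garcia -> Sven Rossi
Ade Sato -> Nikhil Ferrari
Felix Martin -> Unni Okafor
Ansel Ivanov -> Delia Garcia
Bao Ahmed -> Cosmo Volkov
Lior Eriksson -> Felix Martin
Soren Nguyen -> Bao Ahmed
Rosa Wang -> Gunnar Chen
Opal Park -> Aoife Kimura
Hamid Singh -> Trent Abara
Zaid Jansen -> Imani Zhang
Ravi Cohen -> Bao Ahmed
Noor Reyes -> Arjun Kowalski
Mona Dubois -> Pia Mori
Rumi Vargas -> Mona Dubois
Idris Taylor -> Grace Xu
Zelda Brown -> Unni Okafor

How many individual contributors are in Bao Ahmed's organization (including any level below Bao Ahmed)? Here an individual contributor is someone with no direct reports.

The people in Bao Ahmed's organization with no one reporting to them are Ravi Cohen, Soren Nguyen. That is 2.

2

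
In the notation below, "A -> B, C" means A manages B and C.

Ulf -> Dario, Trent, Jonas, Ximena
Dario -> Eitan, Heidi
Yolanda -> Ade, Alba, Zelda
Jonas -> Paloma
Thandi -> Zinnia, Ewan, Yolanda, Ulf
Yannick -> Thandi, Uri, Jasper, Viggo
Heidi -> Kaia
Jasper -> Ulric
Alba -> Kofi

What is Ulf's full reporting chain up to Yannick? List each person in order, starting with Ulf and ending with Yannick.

Ulf reports to Thandi. Thandi reports to Yannick. Yannick is at the top.

Ulf -> Thandi -> Yannick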